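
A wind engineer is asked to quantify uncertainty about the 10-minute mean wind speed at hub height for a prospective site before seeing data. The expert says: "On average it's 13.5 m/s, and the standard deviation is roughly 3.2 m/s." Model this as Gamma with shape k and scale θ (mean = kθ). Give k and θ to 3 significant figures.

For Gamma(k, scale θ): mean = kθ, variance = kθ², so CV = 1/√k.
CV = SD/mean = 3.2/13.5 = 0.237, hence k = 1/CV² = 17.8.
Then θ = mean/k = 13.5/17.8 = 0.759.

k ≈ 17.8, θ ≈ 0.759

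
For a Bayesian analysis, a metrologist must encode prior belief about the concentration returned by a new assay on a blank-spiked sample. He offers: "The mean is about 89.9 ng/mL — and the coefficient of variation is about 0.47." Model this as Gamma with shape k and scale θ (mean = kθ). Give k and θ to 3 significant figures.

k ≈ 4.53, θ ≈ 19.9

For Gamma(k, scale θ): mean = kθ, variance = kθ², so CV = 1/√k.
CV = 0.47, hence k = 1/CV² = 4.53.
Then θ = mean/k = 89.9/4.53 = 19.9.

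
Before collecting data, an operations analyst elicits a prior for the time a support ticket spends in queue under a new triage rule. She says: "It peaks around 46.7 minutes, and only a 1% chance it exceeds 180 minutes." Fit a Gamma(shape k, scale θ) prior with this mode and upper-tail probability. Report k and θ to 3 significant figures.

Gamma(k,θ) with k>1 has mode (k−1)θ, so θ = 46.7/(k−1).
Need P(X < 180) = 0.99 with θ tied to k this way. Start at k = 2, θ = 46.7: P(X<180) ≈ 0.897.
Too low — raise k to concentrate. Iterating converges to k ≈ 3.32.
Then θ = 46.7/(3.32−1) ≈ 20.1.

k ≈ 3.32, θ ≈ 20.1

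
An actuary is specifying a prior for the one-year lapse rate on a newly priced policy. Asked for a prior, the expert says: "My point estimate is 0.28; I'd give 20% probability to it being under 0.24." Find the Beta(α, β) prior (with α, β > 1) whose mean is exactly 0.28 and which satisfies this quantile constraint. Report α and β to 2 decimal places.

α ≈ 25.52, β ≈ 65.63

With mean 0.28 fixed, write α = 0.28s, β = 0.72s where s = α+β.
Need P(θ < 0.24) = 0.2 under Beta(0.28s, 0.72s). Normal approximation: (q−m)/√(m(1−m)/s) ≈ z_{0.2} = -0.842, so s ≈ 0.28·0.72·(-0.842)²/(0.24−0.28)² = 89.2.
At s = 89.2: P(θ<0.24) ≈ 0.203. Adjusting to match 0.2 gives s ≈ 91.15.
So α = 0.28·91.15 ≈ 25.52, β = 0.72·91.15 ≈ 65.63.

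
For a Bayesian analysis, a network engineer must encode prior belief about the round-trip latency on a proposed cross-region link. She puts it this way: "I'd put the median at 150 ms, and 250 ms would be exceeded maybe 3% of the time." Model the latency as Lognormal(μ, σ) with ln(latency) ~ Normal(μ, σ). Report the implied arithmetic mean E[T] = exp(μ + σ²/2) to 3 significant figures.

If T ~ Lognormal(μ,σ) then ln T ~ Normal(μ,σ), so the p-quantile of ln T is μ + z_p·σ.
ln(150) = 5.011 and ln(250) = 5.521; z_{0.5} = 0, z_{0.97} = 1.881.
σ = (5.521 − 5.011)/(1.881 − (0)) = 0.272.
μ = 5.011 − (0)·0.272 = 5.011.
E[T] = exp(μ + σ²/2) = exp(5.011 + 0.0369) = 156 ms.

E[T] ≈ 156 ms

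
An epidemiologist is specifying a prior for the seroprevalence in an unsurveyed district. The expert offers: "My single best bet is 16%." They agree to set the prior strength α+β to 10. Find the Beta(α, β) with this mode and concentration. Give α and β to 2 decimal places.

α = 2.28, β = 7.72

For α,β > 1 the Beta mode is (α−1)/(α+β−2). With α+β = 10, the mode is (α−1)/8.
Set (α−1)/8 = 0.16 → α = 1 + 0.16·8 = 2.28.
β = 10 − α = 7.72.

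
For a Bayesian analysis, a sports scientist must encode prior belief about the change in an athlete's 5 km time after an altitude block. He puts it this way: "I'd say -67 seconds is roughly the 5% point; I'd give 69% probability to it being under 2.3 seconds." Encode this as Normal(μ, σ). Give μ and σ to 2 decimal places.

The p-quantile of Normal(μ,σ) is μ + z_p·σ, with z_{0.05} = -1.645 and z_{0.69} = 0.4959.
Eliminate σ: μ = (z₂·x₁ − z₁·x₂)/(z₂ − z₁) = (0.4959·-67 − (-1.645)·2.3)/2.141 = -13.75.
Then σ = (x₂ − x₁)/(z₂ − z₁) = (2.3 − -67)/2.141 = 32.37.

μ = -13.75, σ = 32.37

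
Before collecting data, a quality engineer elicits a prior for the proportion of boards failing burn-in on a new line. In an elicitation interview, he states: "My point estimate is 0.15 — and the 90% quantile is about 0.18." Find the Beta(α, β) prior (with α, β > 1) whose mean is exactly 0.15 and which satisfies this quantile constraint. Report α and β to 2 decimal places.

α ≈ 36.18, β ≈ 205.02

With mean 0.15 fixed, write α = 0.15s, β = 0.85s where s = α+β.
Need P(θ < 0.18) = 0.9 under Beta(0.15s, 0.85s). Normal approximation: (q−m)/√(m(1−m)/s) ≈ z_{0.9} = 1.28, so s ≈ 0.15·0.85·(1.28)²/(0.18−0.15)² = 232.7.
At s = 232.7: P(θ<0.18) ≈ 0.896. Adjusting to match 0.9 gives s ≈ 241.20.
So α = 0.15·241.20 ≈ 36.18, β = 0.85·241.20 ≈ 205.02.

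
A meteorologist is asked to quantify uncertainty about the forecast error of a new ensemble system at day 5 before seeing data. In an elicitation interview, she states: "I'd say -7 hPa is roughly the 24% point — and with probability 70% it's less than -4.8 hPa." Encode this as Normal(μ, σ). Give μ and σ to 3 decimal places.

μ = -5.737, σ = 1.788

The p-quantile of Normal(μ,σ) is μ + z_p·σ, with z_{0.24} = -0.7063 and z_{0.7} = 0.5244.
Eliminate σ: μ = (z₂·x₁ − z₁·x₂)/(z₂ − z₁) = (0.5244·-7 − (-0.7063)·-4.8)/1.231 = -5.737.
Then σ = (x₂ − x₁)/(z₂ − z₁) = (-4.8 − -7)/1.231 = 1.788.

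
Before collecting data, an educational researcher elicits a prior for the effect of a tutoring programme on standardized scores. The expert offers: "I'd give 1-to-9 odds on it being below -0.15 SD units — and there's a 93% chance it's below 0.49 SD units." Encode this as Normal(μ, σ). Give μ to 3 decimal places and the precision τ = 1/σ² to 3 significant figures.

For Normal(μ,σ), the p-quantile is μ + z_p·σ. Here z_{0.1} = -1.282, z_{0.93} = 1.476.
So -0.15 = μ − 1.282σ and 0.49 = μ + 1.476σ.
Subtracting: σ = (0.49 − -0.15)/(1.476 − (-1.282)) = 0.232.
Then μ = -0.15 − (-1.282)·0.232 = 0.147.
Precision τ = 1/σ² = 1/0.2321² = 18.6.

μ = 0.147, τ = 18.6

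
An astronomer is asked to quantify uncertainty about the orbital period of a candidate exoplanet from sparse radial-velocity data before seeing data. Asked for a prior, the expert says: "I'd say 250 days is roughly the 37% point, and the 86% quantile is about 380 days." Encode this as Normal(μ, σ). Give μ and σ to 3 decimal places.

For Normal(μ,σ), the p-quantile is μ + z_p·σ. Here z_{0.37} = -0.3319, z_{0.86} = 1.08.
So 250 = μ − 0.3319σ and 380 = μ + 1.08σ.
Subtracting: σ = (380 − 250)/(1.08 − (-0.3319)) = 92.057.
Then μ = 250 − (-0.3319)·92.057 = 280.549.

μ = 280.549, σ = 92.057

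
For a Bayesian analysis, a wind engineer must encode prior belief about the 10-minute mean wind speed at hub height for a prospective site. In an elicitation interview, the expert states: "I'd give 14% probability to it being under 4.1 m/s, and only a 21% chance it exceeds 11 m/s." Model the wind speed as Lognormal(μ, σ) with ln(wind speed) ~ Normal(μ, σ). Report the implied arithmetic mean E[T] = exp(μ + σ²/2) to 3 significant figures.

E[T] ≈ 8.27 m/s

If T ~ Lognormal(μ,σ) then ln T ~ Normal(μ,σ), so the p-quantile of ln T is μ + z_p·σ.
ln(4.1) = 1.411 and ln(11) = 2.398; z_{0.14} = -1.08, z_{0.79} = 0.8064.
σ = (2.398 − 1.411)/(0.8064 − (-1.08)) = 0.523.
μ = 1.411 − (-1.08)·0.523 = 1.976.
E[T] = exp(μ + σ²/2) = exp(1.976 + 0.1368) = 8.27 m/s.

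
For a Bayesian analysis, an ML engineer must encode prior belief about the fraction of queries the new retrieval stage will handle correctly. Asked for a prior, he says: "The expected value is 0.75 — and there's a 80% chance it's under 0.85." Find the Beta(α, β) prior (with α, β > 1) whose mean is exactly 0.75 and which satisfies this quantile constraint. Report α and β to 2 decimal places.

With mean 0.75 fixed, write α = 0.75s, β = 0.25s where s = α+β.
Need P(θ < 0.85) = 0.8 under Beta(0.75s, 0.25s). Normal approximation: (q−m)/√(m(1−m)/s) ≈ z_{0.8} = 0.842, so s ≈ 0.75·0.25·(0.842)²/(0.85−0.75)² = 13.3.
At s = 13.3: P(θ<0.85) ≈ 0.794. Adjusting to match 0.8 gives s ≈ 13.78.
So α = 0.75·13.78 ≈ 10.33, β = 0.25·13.78 ≈ 3.44.

α ≈ 10.33, β ≈ 3.44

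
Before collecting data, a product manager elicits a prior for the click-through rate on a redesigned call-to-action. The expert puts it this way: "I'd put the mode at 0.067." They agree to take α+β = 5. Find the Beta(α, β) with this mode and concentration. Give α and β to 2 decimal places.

For α,β > 1 the Beta mode is (α−1)/(α+β−2). With α+β = 5, the mode is (α−1)/3.
Set (α−1)/3 = 0.067 → α = 1 + 0.067·3 = 1.20.
β = 5 − α = 3.80.

α = 1.20, β = 3.80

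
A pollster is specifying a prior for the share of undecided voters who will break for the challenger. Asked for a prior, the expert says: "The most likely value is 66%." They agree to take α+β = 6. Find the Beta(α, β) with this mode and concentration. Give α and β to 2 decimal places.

For α,β > 1 the Beta mode is (α−1)/(α+β−2). With α+β = 6, the mode is (α−1)/4.
Set (α−1)/4 = 0.66 → α = 1 + 0.66·4 = 3.64.
β = 6 − α = 2.36.

α = 3.64, β = 2.36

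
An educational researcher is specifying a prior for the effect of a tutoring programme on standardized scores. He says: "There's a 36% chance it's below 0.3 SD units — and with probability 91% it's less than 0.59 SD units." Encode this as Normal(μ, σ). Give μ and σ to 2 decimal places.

μ = 0.36, σ = 0.17

For Normal(μ,σ), the p-quantile is μ + z_p·σ. Here z_{0.36} = -0.3585, z_{0.91} = 1.341.
So 0.3 = μ − 0.3585σ and 0.59 = μ + 1.341σ.
Subtracting: σ = (0.59 − 0.3)/(1.341 − (-0.3585)) = 0.17.
Then μ = 0.3 − (-0.3585)·0.17 = 0.36.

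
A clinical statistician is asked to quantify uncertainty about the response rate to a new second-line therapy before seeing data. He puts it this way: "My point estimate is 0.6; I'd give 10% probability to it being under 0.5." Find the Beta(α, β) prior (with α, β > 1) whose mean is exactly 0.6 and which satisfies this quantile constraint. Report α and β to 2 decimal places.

α ≈ 23.96, β ≈ 15.97

With mean 0.6 fixed, write α = 0.6s, β = 0.4s where s = α+β.
Need P(θ < 0.5) = 0.1 under Beta(0.6s, 0.4s). Normal approximation: (q−m)/√(m(1−m)/s) ≈ z_{0.1} = -1.28, so s ≈ 0.6·0.4·(-1.28)²/(0.5−0.6)² = 39.4.
At s = 39.4: P(θ<0.5) ≈ 0.101. Adjusting to match 0.1 gives s ≈ 39.93.
So α = 0.6·39.93 ≈ 23.96, β = 0.4·39.93 ≈ 15.97.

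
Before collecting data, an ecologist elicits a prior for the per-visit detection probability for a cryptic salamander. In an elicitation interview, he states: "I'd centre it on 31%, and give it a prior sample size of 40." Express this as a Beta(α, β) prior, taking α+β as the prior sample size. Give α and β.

Under the effective-sample-size interpretation, Beta(α, β) has prior mean α/(α+β) and prior sample size α+β.
So α+β = 40 and α/(α+β) = 0.31, giving α = 0.31·40 = 12.4 and β = 40 − 12.4 = 27.6.

α = 12.4, β = 27.6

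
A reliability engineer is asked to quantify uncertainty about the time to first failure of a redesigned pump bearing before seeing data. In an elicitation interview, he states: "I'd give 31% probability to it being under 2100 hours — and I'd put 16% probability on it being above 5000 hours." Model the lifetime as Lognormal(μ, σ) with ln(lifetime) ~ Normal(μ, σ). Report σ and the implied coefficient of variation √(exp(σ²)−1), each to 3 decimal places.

If T ~ Lognormal(μ,σ) then ln T ~ Normal(μ,σ), so the p-quantile of ln T is μ + z_p·σ.
ln(2100) = 7.65 and ln(5000) = 8.517; z_{0.31} = -0.4959, z_{0.84} = 0.9945.
σ = (8.517 − 7.65)/(0.9945 − (-0.4959)) = 0.582.
μ = 7.65 − (-0.4959)·0.582 = 7.938.
CV = √(exp(σ²)−1) = √(exp(0.3388)−1) = 0.635.

σ ≈ 0.582, CV ≈ 0.635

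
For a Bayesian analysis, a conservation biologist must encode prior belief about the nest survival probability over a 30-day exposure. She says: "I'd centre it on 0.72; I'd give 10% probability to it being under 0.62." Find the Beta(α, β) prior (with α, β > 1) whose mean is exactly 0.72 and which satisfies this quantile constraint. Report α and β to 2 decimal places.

With mean 0.72 fixed, write α = 0.72s, β = 0.28s where s = α+β.
Need P(θ < 0.62) = 0.1 under Beta(0.72s, 0.28s). Normal approximation: (q−m)/√(m(1−m)/s) ≈ z_{0.1} = -1.28, so s ≈ 0.72·0.28·(-1.28)²/(0.62−0.72)² = 33.1.
At s = 33.1: P(θ<0.62) ≈ 0.104. Adjusting to match 0.1 gives s ≈ 34.45.
So α = 0.72·34.45 ≈ 24.81, β = 0.28·34.45 ≈ 9.65.

α ≈ 24.81, β ≈ 9.65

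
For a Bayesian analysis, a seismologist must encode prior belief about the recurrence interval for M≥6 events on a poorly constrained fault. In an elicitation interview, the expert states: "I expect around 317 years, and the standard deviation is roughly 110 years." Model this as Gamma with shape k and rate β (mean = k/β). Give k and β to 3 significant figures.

k ≈ 8.3, β ≈ 0.0262

For Gamma(k, rate β): mean = k/β, variance = k/β², so CV = 1/√k.
CV = SD/mean = 110/317 = 0.347, hence k = 1/CV² = 8.3.
Then β = k/mean = 8.3/317 = 0.0262.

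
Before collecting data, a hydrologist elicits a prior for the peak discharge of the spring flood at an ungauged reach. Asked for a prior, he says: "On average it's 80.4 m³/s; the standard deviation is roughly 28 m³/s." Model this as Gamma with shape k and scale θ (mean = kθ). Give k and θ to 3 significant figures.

k ≈ 8.25, θ ≈ 9.75

For Gamma(k, scale θ): mean = kθ, variance = kθ², so CV = 1/√k.
CV = SD/mean = 28/80.4 = 0.3483, hence k = 1/CV² = 8.25.
Then θ = mean/k = 80.4/8.25 = 9.75.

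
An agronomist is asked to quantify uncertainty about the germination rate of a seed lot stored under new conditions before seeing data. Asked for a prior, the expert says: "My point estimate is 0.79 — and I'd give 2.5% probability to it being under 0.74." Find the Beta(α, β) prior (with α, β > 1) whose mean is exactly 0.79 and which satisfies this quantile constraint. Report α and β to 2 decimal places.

With mean 0.79 fixed, write α = 0.79s, β = 0.21s where s = α+β.
Need P(θ < 0.74) = 0.025 under Beta(0.79s, 0.21s). Normal approximation: (q−m)/√(m(1−m)/s) ≈ z_{0.025} = -1.96, so s ≈ 0.79·0.21·(-1.96)²/(0.74−0.79)² = 254.9.
At s = 254.9: P(θ<0.74) ≈ 0.029. Adjusting to match 0.025 gives s ≈ 274.80.
So α = 0.79·274.80 ≈ 217.10, β = 0.21·274.80 ≈ 57.71.

α ≈ 217.10, β ≈ 57.71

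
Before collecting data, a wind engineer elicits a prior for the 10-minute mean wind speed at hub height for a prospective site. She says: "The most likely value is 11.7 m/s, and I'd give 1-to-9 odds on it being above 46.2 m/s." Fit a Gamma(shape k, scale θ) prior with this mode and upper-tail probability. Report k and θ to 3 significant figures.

Gamma(k,θ) with k>1 has mode (k−1)θ, so θ = 11.7/(k−1).
Need P(X < 46.2) = 0.9 with θ tied to k this way. Start at k = 2, θ = 11.7: P(X<46.2) ≈ 0.905.
Too high — lower k to spread out. Iterating converges to k ≈ 1.98.
Then θ = 11.7/(1.98−1) ≈ 12.

k ≈ 1.98, θ ≈ 12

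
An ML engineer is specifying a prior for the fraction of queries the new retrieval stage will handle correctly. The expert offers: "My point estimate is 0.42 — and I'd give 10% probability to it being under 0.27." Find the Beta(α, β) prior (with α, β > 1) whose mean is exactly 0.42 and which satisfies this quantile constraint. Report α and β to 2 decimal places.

α ≈ 7.09, β ≈ 9.80

With mean 0.42 fixed, write α = 0.42s, β = 0.58s where s = α+β.
Need P(θ < 0.27) = 0.1 under Beta(0.42s, 0.58s). Normal approximation: (q−m)/√(m(1−m)/s) ≈ z_{0.1} = -1.28, so s ≈ 0.42·0.58·(-1.28)²/(0.27−0.42)² = 17.8.
At s = 17.8: P(θ<0.27) ≈ 0.094. Adjusting to match 0.1 gives s ≈ 16.89.
So α = 0.42·16.89 ≈ 7.09, β = 0.58·16.89 ≈ 9.80.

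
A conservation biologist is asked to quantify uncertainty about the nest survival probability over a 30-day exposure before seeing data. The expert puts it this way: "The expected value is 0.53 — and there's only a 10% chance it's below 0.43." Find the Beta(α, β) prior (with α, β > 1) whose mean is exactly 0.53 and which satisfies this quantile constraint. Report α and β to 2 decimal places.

With mean 0.53 fixed, write α = 0.53s, β = 0.47s where s = α+β.
Need P(θ < 0.43) = 0.1 under Beta(0.53s, 0.47s). Normal approximation: (q−m)/√(m(1−m)/s) ≈ z_{0.1} = -1.28, so s ≈ 0.53·0.47·(-1.28)²/(0.43−0.53)² = 40.9.
At s = 40.9: P(θ<0.43) ≈ 0.100. Adjusting to match 0.1 gives s ≈ 40.84.
So α = 0.53·40.84 ≈ 21.65, β = 0.47·40.84 ≈ 19.20.

α ≈ 21.65, β ≈ 19.20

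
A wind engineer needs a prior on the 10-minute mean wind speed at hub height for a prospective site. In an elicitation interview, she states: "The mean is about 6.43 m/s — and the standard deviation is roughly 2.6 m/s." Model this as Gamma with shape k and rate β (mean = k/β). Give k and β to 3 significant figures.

For Gamma(k, rate β): mean = k/β, variance = k/β², so CV = 1/√k.
CV = SD/mean = 2.6/6.43 = 0.4044, hence k = 1/CV² = 6.12.
Then β = k/mean = 6.12/6.43 = 0.951.

k ≈ 6.12, β ≈ 0.951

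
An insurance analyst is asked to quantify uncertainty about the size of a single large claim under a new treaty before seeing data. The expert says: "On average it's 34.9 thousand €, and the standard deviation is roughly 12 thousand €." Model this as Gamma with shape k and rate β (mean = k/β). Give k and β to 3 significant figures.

k ≈ 8.46, β ≈ 0.242

For Gamma(k, rate β): mean = k/β, variance = k/β², so CV = 1/√k.
CV = SD/mean = 12/34.9 = 0.3438, hence k = 1/CV² = 8.46.
Then β = k/mean = 8.46/34.9 = 0.242.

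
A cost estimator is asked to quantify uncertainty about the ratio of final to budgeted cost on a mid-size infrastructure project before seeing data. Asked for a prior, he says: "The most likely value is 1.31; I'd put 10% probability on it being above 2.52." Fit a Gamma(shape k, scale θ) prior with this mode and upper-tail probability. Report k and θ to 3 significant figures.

Gamma(k,θ) with k>1 has mode (k−1)θ, so θ = 1.31/(k−1).
Need P(X < 2.52) = 0.9 with θ tied to k this way. Start at k = 2, θ = 1.31: P(X<2.52) ≈ 0.573.
Too low — raise k to concentrate. Iterating converges to k ≈ 5.47.
Then θ = 1.31/(5.47−1) ≈ 0.293.

k ≈ 5.47, θ ≈ 0.293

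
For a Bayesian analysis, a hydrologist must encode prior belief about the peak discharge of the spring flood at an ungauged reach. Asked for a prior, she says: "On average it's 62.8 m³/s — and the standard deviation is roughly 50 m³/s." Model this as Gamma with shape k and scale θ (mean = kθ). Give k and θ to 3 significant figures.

For Gamma(k, scale θ): mean = kθ, variance = kθ², so CV = 1/√k.
CV = SD/mean = 50/62.8 = 0.7962, hence k = 1/CV² = 1.58.
Then θ = mean/k = 62.8/1.58 = 39.8.

k ≈ 1.58, θ ≈ 39.8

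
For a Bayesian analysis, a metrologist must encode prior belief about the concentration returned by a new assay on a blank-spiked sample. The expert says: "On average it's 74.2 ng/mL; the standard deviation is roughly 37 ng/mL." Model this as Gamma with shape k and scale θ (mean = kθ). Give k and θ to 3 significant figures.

k ≈ 4.02, θ ≈ 18.5

For Gamma(k, scale θ): mean = kθ, variance = kθ², so CV = 1/√k.
CV = SD/mean = 37/74.2 = 0.4987, hence k = 1/CV² = 4.02.
Then θ = mean/k = 74.2/4.02 = 18.5.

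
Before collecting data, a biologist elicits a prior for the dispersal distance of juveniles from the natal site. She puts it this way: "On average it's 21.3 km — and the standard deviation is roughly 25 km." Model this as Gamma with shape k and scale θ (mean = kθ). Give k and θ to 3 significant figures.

For Gamma(k, scale θ): mean = kθ, variance = kθ², so CV = 1/√k.
CV = SD/mean = 25/21.3 = 1.174, hence k = 1/CV² = 0.726.
Then θ = mean/k = 21.3/0.726 = 29.3.

k ≈ 0.726, θ ≈ 29.3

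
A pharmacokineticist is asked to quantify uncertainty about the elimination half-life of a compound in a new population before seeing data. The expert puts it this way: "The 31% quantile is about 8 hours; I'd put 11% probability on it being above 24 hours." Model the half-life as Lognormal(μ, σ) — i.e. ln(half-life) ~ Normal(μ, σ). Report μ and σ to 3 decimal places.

If T ~ Lognormal(μ,σ) then ln T ~ Normal(μ,σ), so the p-quantile of ln T is μ + z_p·σ.
ln(8) = 2.079 and ln(24) = 3.178; z_{0.31} = -0.4959, z_{0.89} = 1.227.
σ = (3.178 − 2.079)/(1.227 − (-0.4959)) = 0.638.
μ = 2.079 − (-0.4959)·0.638 = 2.396.

μ ≈ 2.396, σ ≈ 0.638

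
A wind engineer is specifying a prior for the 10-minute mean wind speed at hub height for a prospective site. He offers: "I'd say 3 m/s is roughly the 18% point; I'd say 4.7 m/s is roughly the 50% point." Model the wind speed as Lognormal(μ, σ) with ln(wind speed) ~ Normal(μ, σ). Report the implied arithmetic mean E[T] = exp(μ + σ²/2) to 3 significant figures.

If T ~ Lognormal(μ,σ) then ln T ~ Normal(μ,σ), so the p-quantile of ln T is μ + z_p·σ.
ln(3) = 1.099 and ln(4.7) = 1.548; z_{0.18} = -0.9154, z_{0.5} = 0.
σ = (1.548 − 1.099)/(0 − (-0.9154)) = 0.490.
μ = 1.099 − (-0.9154)·0.490 = 1.548.
E[T] = exp(μ + σ²/2) = exp(1.548 + 0.1203) = 5.3 m/s.

E[T] ≈ 5.3 m/s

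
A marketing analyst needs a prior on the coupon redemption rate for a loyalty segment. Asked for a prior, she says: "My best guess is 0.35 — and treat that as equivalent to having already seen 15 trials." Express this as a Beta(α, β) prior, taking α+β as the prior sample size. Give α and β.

Under the effective-sample-size interpretation, Beta(α, β) has prior mean α/(α+β) and prior sample size α+β.
So α+β = 15 and α/(α+β) = 0.35, giving α = 0.35·15 = 5.25 and β = 15 − 5.25 = 9.75.

α = 5.25, β = 9.75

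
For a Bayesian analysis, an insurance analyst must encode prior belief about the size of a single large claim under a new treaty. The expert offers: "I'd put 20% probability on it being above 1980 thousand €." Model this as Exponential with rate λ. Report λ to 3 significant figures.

λ ≈ 0.000813

P(T > 1980.0) = e^(−λ·1980.0) = 0.2, so λ = −ln(0.2)/1980.0 = 0.000813.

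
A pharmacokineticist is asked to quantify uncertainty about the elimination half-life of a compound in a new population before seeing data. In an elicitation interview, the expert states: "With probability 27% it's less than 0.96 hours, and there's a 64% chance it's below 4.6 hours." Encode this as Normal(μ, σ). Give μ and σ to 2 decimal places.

For Normal(μ,σ), the p-quantile is μ + z_p·σ. Here z_{0.27} = -0.6128, z_{0.64} = 0.3585.
So 0.96 = μ − 0.6128σ and 4.6 = μ + 0.3585σ.
Subtracting: σ = (4.6 − 0.96)/(0.3585 − (-0.6128)) = 3.75.
Then μ = 0.96 − (-0.6128)·3.75 = 3.26.

μ = 3.26, σ = 3.75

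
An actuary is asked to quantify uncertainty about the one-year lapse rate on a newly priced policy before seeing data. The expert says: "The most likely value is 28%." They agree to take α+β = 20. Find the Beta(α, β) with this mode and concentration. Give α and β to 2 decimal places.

α = 6.04, β = 13.96

For α,β > 1 the Beta mode is (α−1)/(α+β−2). With α+β = 20, the mode is (α−1)/18.
Set (α−1)/18 = 0.28 → α = 1 + 0.28·18 = 6.04.
β = 20 − α = 13.96.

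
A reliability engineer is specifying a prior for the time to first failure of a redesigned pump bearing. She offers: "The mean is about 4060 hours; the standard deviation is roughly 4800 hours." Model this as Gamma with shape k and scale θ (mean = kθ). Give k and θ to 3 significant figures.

k ≈ 0.715, θ ≈ 5670

For Gamma(k, scale θ): mean = kθ, variance = kθ², so CV = 1/√k.
CV = SD/mean = 4800/4060 = 1.182, hence k = 1/CV² = 0.715.
Then θ = mean/k = 4060/0.715 = 5670.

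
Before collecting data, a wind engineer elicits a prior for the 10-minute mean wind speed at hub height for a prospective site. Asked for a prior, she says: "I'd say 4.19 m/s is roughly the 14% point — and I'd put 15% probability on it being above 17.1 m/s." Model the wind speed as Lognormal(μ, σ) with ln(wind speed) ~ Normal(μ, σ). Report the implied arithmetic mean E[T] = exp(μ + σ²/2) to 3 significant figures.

E[T] ≈ 10.7 m/s

If T ~ Lognormal(μ,σ) then ln T ~ Normal(μ,σ), so the p-quantile of ln T is μ + z_p·σ.
ln(4.19) = 1.433 and ln(17.1) = 2.839; z_{0.14} = -1.08, z_{0.85} = 1.036.
σ = (2.839 − 1.433)/(1.036 − (-1.08)) = 0.664.
μ = 1.433 − (-1.08)·0.664 = 2.150.
E[T] = exp(μ + σ²/2) = exp(2.150 + 0.2207) = 10.7 m/s.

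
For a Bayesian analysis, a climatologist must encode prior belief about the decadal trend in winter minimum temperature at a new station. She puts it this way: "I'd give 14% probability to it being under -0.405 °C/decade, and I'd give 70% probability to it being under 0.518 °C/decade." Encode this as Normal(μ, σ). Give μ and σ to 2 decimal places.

μ = 0.22, σ = 0.58

For Normal(μ,σ), the p-quantile is μ + z_p·σ. Here z_{0.14} = -1.08, z_{0.7} = 0.5244.
So -0.405 = μ − 1.08σ and 0.518 = μ + 0.5244σ.
Subtracting: σ = (0.518 − -0.405)/(0.5244 − (-1.08)) = 0.58.
Then μ = -0.405 − (-1.08)·0.58 = 0.22.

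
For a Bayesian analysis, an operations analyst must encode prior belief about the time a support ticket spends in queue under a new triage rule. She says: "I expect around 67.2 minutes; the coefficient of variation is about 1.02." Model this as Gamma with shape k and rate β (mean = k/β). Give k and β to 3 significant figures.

For Gamma(k, rate β): mean = k/β, variance = k/β², so CV = 1/√k.
CV = 1.02, hence k = 1/CV² = 0.961.
Then β = k/mean = 0.961/67.2 = 0.0143.

k ≈ 0.961, β ≈ 0.0143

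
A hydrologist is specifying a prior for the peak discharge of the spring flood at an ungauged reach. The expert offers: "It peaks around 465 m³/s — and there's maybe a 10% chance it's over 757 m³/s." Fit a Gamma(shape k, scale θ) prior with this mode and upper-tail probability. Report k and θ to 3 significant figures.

k ≈ 8.93, θ ≈ 58.6

Gamma(k,θ) with k>1 has mode (k−1)θ, so θ = 465/(k−1).
Need P(X < 757) = 0.9 with θ tied to k this way. Start at k = 2, θ = 465: P(X<757) ≈ 0.484.
Too low — raise k to concentrate. Iterating converges to k ≈ 8.93.
Then θ = 465/(8.93−1) ≈ 58.6.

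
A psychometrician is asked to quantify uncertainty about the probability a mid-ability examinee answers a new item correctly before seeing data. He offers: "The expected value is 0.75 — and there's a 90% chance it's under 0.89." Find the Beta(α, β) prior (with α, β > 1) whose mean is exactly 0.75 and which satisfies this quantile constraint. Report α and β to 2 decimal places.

With mean 0.75 fixed, write α = 0.75s, β = 0.25s where s = α+β.
Need P(θ < 0.89) = 0.9 under Beta(0.75s, 0.25s). Normal approximation: (q−m)/√(m(1−m)/s) ≈ z_{0.9} = 1.28, so s ≈ 0.75·0.25·(1.28)²/(0.89−0.75)² = 15.7.
At s = 15.7: P(θ<0.89) ≈ 0.924. Adjusting to match 0.9 gives s ≈ 13.08.
So α = 0.75·13.08 ≈ 9.81, β = 0.25·13.08 ≈ 3.27.

α ≈ 9.81, β ≈ 3.27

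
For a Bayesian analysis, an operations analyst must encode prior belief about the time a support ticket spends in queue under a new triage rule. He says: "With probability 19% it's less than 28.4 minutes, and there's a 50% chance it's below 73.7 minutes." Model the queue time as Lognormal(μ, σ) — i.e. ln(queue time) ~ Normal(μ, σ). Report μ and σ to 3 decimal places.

μ ≈ 4.300, σ ≈ 1.086

If T ~ Lognormal(μ,σ) then ln T ~ Normal(μ,σ), so the p-quantile of ln T is μ + z_p·σ.
ln(28.4) = 3.346 and ln(73.7) = 4.3; z_{0.19} = -0.8779, z_{0.5} = 0.
σ = (4.3 − 3.346)/(0 − (-0.8779)) = 1.086.
μ = 3.346 − (-0.8779)·1.086 = 4.300.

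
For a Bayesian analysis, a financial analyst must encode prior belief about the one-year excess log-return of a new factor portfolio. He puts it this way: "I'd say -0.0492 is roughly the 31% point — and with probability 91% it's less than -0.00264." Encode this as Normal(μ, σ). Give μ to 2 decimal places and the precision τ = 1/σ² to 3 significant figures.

μ = -0.04, τ = 1560

For Normal(μ,σ), the p-quantile is μ + z_p·σ. Here z_{0.31} = -0.4959, z_{0.91} = 1.341.
So -0.0492 = μ − 0.4959σ and -0.00264 = μ + 1.341σ.
Subtracting: σ = (-0.00264 − -0.0492)/(1.341 − (-0.4959)) = 0.03.
Then μ = -0.0492 − (-0.4959)·0.03 = -0.04.
Precision τ = 1/σ² = 1/0.02535² = 1560.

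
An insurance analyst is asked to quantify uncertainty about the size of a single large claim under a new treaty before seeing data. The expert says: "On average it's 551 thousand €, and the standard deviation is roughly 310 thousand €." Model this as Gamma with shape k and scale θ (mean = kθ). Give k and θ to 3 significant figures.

For Gamma(k, scale θ): mean = kθ, variance = kθ², so CV = 1/√k.
CV = SD/mean = 310/551 = 0.5626, hence k = 1/CV² = 3.16.
Then θ = mean/k = 551/3.16 = 174.

k ≈ 3.16, θ ≈ 174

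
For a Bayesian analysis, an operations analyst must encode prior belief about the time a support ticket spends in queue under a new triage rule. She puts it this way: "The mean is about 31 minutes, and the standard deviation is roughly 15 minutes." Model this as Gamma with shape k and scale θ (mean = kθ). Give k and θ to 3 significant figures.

For Gamma(k, scale θ): mean = kθ, variance = kθ², so CV = 1/√k.
CV = SD/mean = 15/31 = 0.4839, hence k = 1/CV² = 4.27.
Then θ = mean/k = 31/4.27 = 7.26.

k ≈ 4.27, θ ≈ 7.26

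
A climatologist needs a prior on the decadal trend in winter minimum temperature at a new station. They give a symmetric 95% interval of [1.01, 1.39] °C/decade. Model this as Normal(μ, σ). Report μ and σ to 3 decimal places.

μ = 1.200, σ = 0.097

A symmetric 95% interval runs μ ± z·σ with z = 1.96.
Half-width = 0.19, so σ = 0.19/1.96 = 0.097.
μ is the interval midpoint, 1.200.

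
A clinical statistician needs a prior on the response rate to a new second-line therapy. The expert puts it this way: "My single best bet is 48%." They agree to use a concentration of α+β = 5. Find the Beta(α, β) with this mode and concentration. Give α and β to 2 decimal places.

α = 2.44, β = 2.56

For α,β > 1 the Beta mode is (α−1)/(α+β−2). With α+β = 5, the mode is (α−1)/3.
Set (α−1)/3 = 0.48 → α = 1 + 0.48·3 = 2.44.
β = 5 − α = 2.56.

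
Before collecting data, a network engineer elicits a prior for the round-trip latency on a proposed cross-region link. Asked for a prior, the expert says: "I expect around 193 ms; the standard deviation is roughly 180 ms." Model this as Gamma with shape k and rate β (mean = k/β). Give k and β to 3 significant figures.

k ≈ 1.15, β ≈ 0.00596

For Gamma(k, rate β): mean = k/β, variance = k/β², so CV = 1/√k.
CV = SD/mean = 180/193 = 0.9326, hence k = 1/CV² = 1.15.
Then β = k/mean = 1.15/193 = 0.00596.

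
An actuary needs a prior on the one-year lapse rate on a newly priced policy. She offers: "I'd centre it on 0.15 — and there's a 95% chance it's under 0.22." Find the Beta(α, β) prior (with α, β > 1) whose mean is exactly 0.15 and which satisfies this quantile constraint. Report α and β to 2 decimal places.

With mean 0.15 fixed, write α = 0.15s, β = 0.85s where s = α+β.
Need P(θ < 0.22) = 0.95 under Beta(0.15s, 0.85s). Normal approximation: (q−m)/√(m(1−m)/s) ≈ z_{0.95} = 1.64, so s ≈ 0.15·0.85·(1.64)²/(0.22−0.15)² = 70.4.
At s = 70.4: P(θ<0.22) ≈ 0.940. Adjusting to match 0.95 gives s ≈ 79.86.
So α = 0.15·79.86 ≈ 11.98, β = 0.85·79.86 ≈ 67.88.

α ≈ 11.98, β ≈ 67.88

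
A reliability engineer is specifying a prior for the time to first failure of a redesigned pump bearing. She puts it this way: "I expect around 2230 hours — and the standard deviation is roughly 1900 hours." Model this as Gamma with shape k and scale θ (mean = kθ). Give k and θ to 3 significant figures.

k ≈ 1.38, θ ≈ 1620

For Gamma(k, scale θ): mean = kθ, variance = kθ², so CV = 1/√k.
CV = SD/mean = 1900/2230 = 0.852, hence k = 1/CV² = 1.38.
Then θ = mean/k = 2230/1.38 = 1620.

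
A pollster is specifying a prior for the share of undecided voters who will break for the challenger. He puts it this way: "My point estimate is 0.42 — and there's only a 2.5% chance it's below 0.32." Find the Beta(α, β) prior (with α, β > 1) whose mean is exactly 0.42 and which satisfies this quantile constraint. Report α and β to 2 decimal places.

α ≈ 37.39, β ≈ 51.63

With mean 0.42 fixed, write α = 0.42s, β = 0.58s where s = α+β.
Need P(θ < 0.32) = 0.025 under Beta(0.42s, 0.58s). Normal approximation: (q−m)/√(m(1−m)/s) ≈ z_{0.025} = -1.96, so s ≈ 0.42·0.58·(-1.96)²/(0.32−0.42)² = 93.6.
At s = 93.6: P(θ<0.32) ≈ 0.022. Adjusting to match 0.025 gives s ≈ 89.01.
So α = 0.42·89.01 ≈ 37.39, β = 0.58·89.01 ≈ 51.63.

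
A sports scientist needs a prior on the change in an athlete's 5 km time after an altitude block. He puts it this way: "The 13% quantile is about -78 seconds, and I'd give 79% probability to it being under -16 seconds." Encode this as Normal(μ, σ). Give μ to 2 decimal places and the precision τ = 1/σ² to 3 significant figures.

The p-quantile of Normal(μ,σ) is μ + z_p·σ, with z_{0.13} = -1.126 and z_{0.79} = 0.8064.
Eliminate σ: μ = (z₂·x₁ − z₁·x₂)/(z₂ − z₁) = (0.8064·-78 − (-1.126)·-16)/1.933 = -41.87.
Then σ = (x₂ − x₁)/(z₂ − z₁) = (-16 − -78)/1.933 = 32.08.
Precision τ = 1/σ² = 1/32.08² = 0.000972.

μ = -41.87, τ = 0.000972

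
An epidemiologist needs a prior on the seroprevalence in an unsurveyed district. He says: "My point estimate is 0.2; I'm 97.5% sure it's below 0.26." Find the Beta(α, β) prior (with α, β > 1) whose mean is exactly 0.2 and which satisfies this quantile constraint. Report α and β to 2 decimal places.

α ≈ 37.51, β ≈ 150.03

With mean 0.2 fixed, write α = 0.2s, β = 0.8s where s = α+β.
Need P(θ < 0.26) = 0.975 under Beta(0.2s, 0.8s). Normal approximation: (q−m)/√(m(1−m)/s) ≈ z_{0.975} = 1.96, so s ≈ 0.2·0.8·(1.96)²/(0.26−0.2)² = 170.7.
At s = 170.7: P(θ<0.26) ≈ 0.969. Adjusting to match 0.975 gives s ≈ 187.54.
So α = 0.2·187.54 ≈ 37.51, β = 0.8·187.54 ≈ 150.03.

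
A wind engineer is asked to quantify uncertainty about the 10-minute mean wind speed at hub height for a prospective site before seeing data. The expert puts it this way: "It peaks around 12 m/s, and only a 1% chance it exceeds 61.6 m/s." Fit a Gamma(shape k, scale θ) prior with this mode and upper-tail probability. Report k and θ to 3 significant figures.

Gamma(k,θ) with k>1 has mode (k−1)θ, so θ = 12/(k−1).
Need P(X < 61.6) = 0.99 with θ tied to k this way. Start at k = 2, θ = 12: P(X<61.6) ≈ 0.964.
Too low — raise k to concentrate. Iterating converges to k ≈ 2.45.
Then θ = 12/(2.45−1) ≈ 8.26.

k ≈ 2.45, θ ≈ 8.26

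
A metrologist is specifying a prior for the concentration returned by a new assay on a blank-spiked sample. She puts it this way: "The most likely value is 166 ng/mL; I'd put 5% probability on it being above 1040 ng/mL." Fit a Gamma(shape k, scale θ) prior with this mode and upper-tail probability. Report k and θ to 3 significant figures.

k ≈ 1.67, θ ≈ 248

Gamma(k,θ) with k>1 has mode (k−1)θ, so θ = 166/(k−1).
Need P(X < 1040) = 0.95 with θ tied to k this way. Start at k = 2, θ = 166: P(X<1040) ≈ 0.986.
Too high — lower k to spread out. Iterating converges to k ≈ 1.67.
Then θ = 166/(1.67−1) ≈ 248.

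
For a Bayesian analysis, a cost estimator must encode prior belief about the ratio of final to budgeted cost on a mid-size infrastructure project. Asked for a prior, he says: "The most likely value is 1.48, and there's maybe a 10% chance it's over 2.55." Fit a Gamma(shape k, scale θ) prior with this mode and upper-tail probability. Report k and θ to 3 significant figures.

k ≈ 7.41, θ ≈ 0.231

Gamma(k,θ) with k>1 has mode (k−1)θ, so θ = 1.48/(k−1).
Need P(X < 2.55) = 0.9 with θ tied to k this way. Start at k = 2, θ = 1.48: P(X<2.55) ≈ 0.514.
Too low — raise k to concentrate. Iterating converges to k ≈ 7.41.
Then θ = 1.48/(7.41−1) ≈ 0.231.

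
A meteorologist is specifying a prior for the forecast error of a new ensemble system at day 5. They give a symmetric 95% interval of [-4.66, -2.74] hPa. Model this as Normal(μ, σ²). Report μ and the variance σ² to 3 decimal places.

A symmetric 95% interval runs μ ± z·σ with z = 1.96.
Half-width = 0.96, so σ = 0.96/1.96 = 0.4898 and σ² = 0.240.
μ is the interval midpoint, -3.700.

μ = -3.700, σ² = 0.240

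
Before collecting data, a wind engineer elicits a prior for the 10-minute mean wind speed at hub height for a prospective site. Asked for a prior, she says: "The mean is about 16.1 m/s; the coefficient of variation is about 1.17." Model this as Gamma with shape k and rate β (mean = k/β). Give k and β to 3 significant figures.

For Gamma(k, rate β): mean = k/β, variance = k/β², so CV = 1/√k.
CV = 1.17, hence k = 1/CV² = 0.731.
Then β = k/mean = 0.731/16.1 = 0.0454.

k ≈ 0.731, β ≈ 0.0454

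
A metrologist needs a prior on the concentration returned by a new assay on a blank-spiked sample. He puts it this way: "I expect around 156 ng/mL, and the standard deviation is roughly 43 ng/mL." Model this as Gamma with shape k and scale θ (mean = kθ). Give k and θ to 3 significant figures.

For Gamma(k, scale θ): mean = kθ, variance = kθ², so CV = 1/√k.
CV = SD/mean = 43/156 = 0.2756, hence k = 1/CV² = 13.2.
Then θ = mean/k = 156/13.2 = 11.9.

k ≈ 13.2, θ ≈ 11.9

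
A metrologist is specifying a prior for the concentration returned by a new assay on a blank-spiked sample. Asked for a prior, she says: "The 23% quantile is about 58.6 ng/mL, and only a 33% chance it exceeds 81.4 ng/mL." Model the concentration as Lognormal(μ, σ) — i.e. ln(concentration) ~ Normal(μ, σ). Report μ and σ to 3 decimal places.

μ ≈ 4.277, σ ≈ 0.279

If T ~ Lognormal(μ,σ) then ln T ~ Normal(μ,σ), so the p-quantile of ln T is μ + z_p·σ.
ln(58.6) = 4.071 and ln(81.4) = 4.399; z_{0.23} = -0.7388, z_{0.67} = 0.4399.
σ = (4.399 − 4.071)/(0.4399 − (-0.7388)) = 0.279.
μ = 4.071 − (-0.7388)·0.279 = 4.277.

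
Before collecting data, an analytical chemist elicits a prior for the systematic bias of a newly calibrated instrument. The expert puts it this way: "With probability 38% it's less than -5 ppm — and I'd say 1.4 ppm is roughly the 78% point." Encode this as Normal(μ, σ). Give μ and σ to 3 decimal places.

μ = -3.186, σ = 5.939

The p-quantile of Normal(μ,σ) is μ + z_p·σ, with z_{0.38} = -0.3055 and z_{0.78} = 0.7722.
Eliminate σ: μ = (z₂·x₁ − z₁·x₂)/(z₂ − z₁) = (0.7722·-5 − (-0.3055)·1.4)/1.078 = -3.186.
Then σ = (x₂ − x₁)/(z₂ − z₁) = (1.4 − -5)/1.078 = 5.939.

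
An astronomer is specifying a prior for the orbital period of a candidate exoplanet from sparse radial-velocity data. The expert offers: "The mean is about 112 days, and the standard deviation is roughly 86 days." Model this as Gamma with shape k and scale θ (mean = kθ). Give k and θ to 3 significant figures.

k ≈ 1.7, θ ≈ 66

For Gamma(k, scale θ): mean = kθ, variance = kθ², so CV = 1/√k.
CV = SD/mean = 86/112 = 0.7679, hence k = 1/CV² = 1.7.
Then θ = mean/k = 112/1.7 = 66.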